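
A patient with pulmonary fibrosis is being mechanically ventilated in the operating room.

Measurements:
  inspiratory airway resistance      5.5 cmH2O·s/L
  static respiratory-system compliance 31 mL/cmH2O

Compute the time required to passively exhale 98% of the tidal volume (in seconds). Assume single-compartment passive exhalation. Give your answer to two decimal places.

τ = R × C = 5.5 × 31 mL/cmH2O = 5.5 × 0.031 L/cmH2O = 0.1705 s.
Exhaled fraction f = 1 − e^(−t/τ) → t = −τ·ln(1 − f) = −0.1705·ln(0.02) = 0.667 s.

0.67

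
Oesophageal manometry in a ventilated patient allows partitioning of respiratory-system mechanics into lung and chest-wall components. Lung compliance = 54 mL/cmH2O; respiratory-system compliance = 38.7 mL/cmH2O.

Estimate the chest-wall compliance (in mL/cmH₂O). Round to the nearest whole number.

1/Ccw = 1/Crs − 1/CL.
1/Ccw = 1/38.7 − 1/54 = 0.007321.
Ccw = 136.59 mL/cmH2O.

137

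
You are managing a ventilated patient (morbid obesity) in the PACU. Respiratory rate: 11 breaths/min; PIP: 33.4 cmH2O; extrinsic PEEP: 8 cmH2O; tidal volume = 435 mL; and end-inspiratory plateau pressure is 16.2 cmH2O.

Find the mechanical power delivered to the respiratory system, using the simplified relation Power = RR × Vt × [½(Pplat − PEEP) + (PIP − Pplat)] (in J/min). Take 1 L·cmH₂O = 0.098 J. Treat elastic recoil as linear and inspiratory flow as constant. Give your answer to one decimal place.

Per-breath work = Vt × [½(Pplat−PEEP) + (PIP−Pplat)] = 0.435 × [0.5×8.2 + 17.2] = 0.435 × 21.3 = 9.266 L·cmH2O.
Power = 11 × 9.266 = 101.93 L·cmH2O/min.
× 0.098 J/(L·cmH2O) → 9.989 J/min.

10.0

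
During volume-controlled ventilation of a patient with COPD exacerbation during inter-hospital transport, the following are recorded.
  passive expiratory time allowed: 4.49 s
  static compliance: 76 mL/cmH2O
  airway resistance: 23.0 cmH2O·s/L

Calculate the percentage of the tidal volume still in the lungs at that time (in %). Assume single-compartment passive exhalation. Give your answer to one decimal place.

7.7

τ = R × C = 23.0 × 76 mL/cmH2O = 23.0 × 0.076 L/cmH2O = 1.748 s.
Passive exhalation: V(t)/V₀ = e^(−t/τ) = e^(−4.49/1.748) = 0.07664.
Fraction remaining = 0.07664 → 7.664%.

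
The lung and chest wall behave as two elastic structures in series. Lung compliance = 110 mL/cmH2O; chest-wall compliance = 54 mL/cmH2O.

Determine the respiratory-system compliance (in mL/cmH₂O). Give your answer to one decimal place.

36.2

Lung and chest wall are elastances in series: 1/Crs = 1/CL + 1/Ccw.
1/Crs = 1/110 + 1/54 = 0.02761.
Crs = 36.219 mL/cmH2O.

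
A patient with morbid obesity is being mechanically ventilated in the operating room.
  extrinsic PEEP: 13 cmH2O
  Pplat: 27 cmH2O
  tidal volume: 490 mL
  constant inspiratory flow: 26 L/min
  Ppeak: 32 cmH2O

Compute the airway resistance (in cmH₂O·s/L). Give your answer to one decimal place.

Flow: 26 L/min ÷ 60 = 0.4333 L/s.
Raw = (PIP − Pplat) / flow = (32 − 27) / 0.4333 = 5.0 / 0.4333 = 11.539 cmH2O·s/L.

11.5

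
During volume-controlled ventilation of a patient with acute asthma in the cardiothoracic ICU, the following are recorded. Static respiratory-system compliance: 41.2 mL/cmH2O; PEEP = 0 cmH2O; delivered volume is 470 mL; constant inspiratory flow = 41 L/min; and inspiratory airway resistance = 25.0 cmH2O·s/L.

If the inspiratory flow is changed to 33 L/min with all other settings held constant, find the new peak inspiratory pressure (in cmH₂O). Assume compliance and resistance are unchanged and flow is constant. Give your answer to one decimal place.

25.2

Flow: 41 L/min ÷ 60 = 0.6833 L/s.
New flow: 33 L/min ÷ 60 = 0.55 L/s.
PIP = Vt/C + R·V̇ + PEEP (constant-flow equation of motion).
Only the resistive term changes: ΔPIP = R × ΔV̇ = 25.0 × (0.55 − 0.6833) = 25.0 × -0.1333 = -3.333 cmH2O.
Original PIP = 470/41.2 + 25.0×0.6833 + 0 = 28.49 cmH2O; new PIP = 28.49 + (-3.333) = 25.157 cmH2O.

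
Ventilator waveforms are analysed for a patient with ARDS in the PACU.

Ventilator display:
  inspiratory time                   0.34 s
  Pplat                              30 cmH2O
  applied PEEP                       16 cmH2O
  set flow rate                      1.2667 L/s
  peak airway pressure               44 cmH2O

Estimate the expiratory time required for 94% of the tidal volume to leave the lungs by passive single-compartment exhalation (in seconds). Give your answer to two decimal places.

Vt = flow × Ti = 1.2667 L/s × 0.34 s × 1000 mL/L = 430.68 mL.
R = (PIP − Pplat)/V̇ = (44 − 30) / 1.2667 = 14.0/1.2667 = 11.052 cmH2O·s/L.
C = Vt/(Pplat − PEEP) = 430.68 / (30 − 16) = 430.68/14.0 = 30.763 mL/cmH2O.
τ = R × C = 11.052 × 0.03076 L/cmH2O = 0.34 s.
t = −τ·ln(1 − 0.94) = −0.34·ln(0.06) = 0.9566 s.

0.96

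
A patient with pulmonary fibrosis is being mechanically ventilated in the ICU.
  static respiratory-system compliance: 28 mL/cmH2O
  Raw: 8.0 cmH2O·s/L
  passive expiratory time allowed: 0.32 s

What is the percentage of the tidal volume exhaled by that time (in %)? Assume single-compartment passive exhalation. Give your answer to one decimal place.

76.0

τ = R × C = 8.0 × 28 mL/cmH2O = 8.0 × 0.028 L/cmH2O = 0.224 s.
Passive exhalation: V(t)/V₀ = e^(−t/τ) = e^(−0.32/0.224) = 0.2397.
Fraction exhaled = 1 − 0.2397 = 0.7603 → 76.03%.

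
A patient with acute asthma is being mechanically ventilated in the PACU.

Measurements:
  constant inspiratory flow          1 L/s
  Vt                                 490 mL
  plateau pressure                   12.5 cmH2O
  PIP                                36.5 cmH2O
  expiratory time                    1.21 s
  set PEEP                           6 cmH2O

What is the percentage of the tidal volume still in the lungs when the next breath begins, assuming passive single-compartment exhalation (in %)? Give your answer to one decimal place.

R = (PIP − Pplat)/V̇ = (36.5 − 12.5) / 1 = 24.0/1 = 24.0 cmH2O·s/L.
C = Vt/(Pplat − PEEP) = 490.0 / (12.5 − 6) = 490.0/6.5 = 75.385 mL/cmH2O.
τ = R × C = 24.0 × 0.07539 L/cmH2O = 1.809 s.
Fraction remaining at end-expiration = e^(−Te/τ) = e^(−1.21/1.809) = 0.5123 → 51.23%.

51.2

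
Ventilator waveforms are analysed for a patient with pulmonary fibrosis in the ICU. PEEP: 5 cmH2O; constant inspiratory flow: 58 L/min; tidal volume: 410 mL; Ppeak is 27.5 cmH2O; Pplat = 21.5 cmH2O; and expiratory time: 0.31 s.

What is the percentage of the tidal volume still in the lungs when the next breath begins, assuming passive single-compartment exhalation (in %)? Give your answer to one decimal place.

Flow: 58 L/min ÷ 60 = 0.9667 L/s.
R = (PIP − Pplat)/V̇ = (27.5 − 21.5) / 0.9667 = 6.0/0.9667 = 6.207 cmH2O·s/L.
C = Vt/(Pplat − PEEP) = 410.0 / (21.5 − 5) = 410.0/16.5 = 24.848 mL/cmH2O.
τ = R × C = 6.207 × 0.02485 L/cmH2O = 0.1542 s.
Fraction remaining at end-expiration = e^(−Te/τ) = e^(−0.31/0.1542) = 0.1339 → 13.39%.

13.4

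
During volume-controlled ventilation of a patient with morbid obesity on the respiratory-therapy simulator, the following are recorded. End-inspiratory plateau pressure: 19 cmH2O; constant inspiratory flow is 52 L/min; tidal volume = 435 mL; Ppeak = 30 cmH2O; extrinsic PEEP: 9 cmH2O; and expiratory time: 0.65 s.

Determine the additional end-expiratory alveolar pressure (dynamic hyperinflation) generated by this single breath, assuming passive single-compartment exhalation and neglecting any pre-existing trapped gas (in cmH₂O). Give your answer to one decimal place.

3.1

Flow: 52 L/min ÷ 60 = 0.8667 L/s.
R = (PIP − Pplat)/V̇ = (30 − 19) / 0.8667 = 11.0/0.8667 = 12.692 cmH2O·s/L.
C = Vt/(Pplat − PEEP) = 435.0 / (19 − 9) = 435.0/10.0 = 43.5 mL/cmH2O.
τ = R × C = 12.692 × 0.0435 L/cmH2O = 0.5521 s.
Fraction remaining = e^(−Te/τ) = e^(−0.65/0.5521) = 0.3081; trapped volume = 435.0 × 0.3081 = 134.02 mL.
Additional alveolar pressure from trapping ≈ V_trapped / C = 134.02 / 43.5 = 3.081 cmH2O.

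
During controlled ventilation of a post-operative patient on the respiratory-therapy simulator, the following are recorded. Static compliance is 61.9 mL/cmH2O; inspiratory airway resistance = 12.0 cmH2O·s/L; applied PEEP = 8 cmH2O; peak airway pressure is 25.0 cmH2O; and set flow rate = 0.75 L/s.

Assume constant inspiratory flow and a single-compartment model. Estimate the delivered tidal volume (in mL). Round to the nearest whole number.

Equation of motion (constant flow): PIP = Vt/C + R·V̇ + PEEP.
Vt/C = PIP − R·V̇ − PEEP = 25.0 − 9.0 − 8 = 8.0 cmH2O.
Vt = C × 8.0 = 61.9 × 8.0 = 495.2 mL.

495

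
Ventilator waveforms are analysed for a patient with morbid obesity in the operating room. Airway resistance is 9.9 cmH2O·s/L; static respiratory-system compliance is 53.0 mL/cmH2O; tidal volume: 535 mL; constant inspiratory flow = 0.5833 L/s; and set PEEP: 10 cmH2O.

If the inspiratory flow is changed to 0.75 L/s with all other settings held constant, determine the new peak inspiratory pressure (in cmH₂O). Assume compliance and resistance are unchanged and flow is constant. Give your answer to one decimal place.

PIP = Vt/C + R·V̇ + PEEP (constant-flow equation of motion).
Only the resistive term changes: ΔPIP = R × ΔV̇ = 9.9 × (0.75 − 0.5833) = 9.9 × 0.1667 = 1.65 cmH2O.
Original PIP = 535/53.0 + 9.9×0.5833 + 10 = 25.869 cmH2O; new PIP = 25.869 + (1.65) = 27.519 cmH2O.

27.5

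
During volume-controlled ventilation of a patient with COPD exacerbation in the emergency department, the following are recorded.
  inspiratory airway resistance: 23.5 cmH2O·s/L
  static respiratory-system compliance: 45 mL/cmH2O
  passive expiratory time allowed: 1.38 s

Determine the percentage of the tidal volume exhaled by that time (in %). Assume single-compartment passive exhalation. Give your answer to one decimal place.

72.9

τ = R × C = 23.5 × 45 mL/cmH2O = 23.5 × 0.045 L/cmH2O = 1.058 s.
Passive exhalation: V(t)/V₀ = e^(−t/τ) = e^(−1.38/1.058) = 0.2713.
Fraction exhaled = 1 − 0.2713 = 0.7287 → 72.87%.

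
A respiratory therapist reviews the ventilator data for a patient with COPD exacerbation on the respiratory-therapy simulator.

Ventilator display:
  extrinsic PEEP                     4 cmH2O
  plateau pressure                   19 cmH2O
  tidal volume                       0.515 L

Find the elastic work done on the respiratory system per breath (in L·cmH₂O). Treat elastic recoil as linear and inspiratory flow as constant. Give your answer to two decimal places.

3.86

Elastic work ≈ ½ × (Pplat − PEEP) × Vt = 0.5 × (19 − 4) × 0.515 L = 0.5 × 15.0 × 0.515 = 3.863 L·cmH2O.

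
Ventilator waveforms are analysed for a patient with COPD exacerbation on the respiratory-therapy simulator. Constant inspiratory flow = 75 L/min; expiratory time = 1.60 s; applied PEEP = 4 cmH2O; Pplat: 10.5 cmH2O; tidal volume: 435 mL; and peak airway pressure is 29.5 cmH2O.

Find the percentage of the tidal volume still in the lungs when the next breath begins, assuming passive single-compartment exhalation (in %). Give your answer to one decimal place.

20.7

Flow: 75 L/min ÷ 60 = 1.25 L/s.
R = (PIP − Pplat)/V̇ = (29.5 − 10.5) / 1.25 = 19.0/1.25 = 15.2 cmH2O·s/L.
C = Vt/(Pplat − PEEP) = 435.0 / (10.5 − 4) = 435.0/6.5 = 66.923 mL/cmH2O.
τ = R × C = 15.2 × 0.06692 L/cmH2O = 1.017 s.
Fraction remaining at end-expiration = e^(−Te/τ) = e^(−1.60/1.017) = 0.2074 → 20.74%.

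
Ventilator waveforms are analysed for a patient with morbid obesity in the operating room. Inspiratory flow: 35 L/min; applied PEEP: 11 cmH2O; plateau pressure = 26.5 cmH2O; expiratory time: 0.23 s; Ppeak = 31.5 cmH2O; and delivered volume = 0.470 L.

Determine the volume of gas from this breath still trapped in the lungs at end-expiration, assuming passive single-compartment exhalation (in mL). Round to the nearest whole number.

194

Flow: 35 L/min ÷ 60 = 0.5833 L/s.
R = (PIP − Pplat)/V̇ = (31.5 − 26.5) / 0.5833 = 5.0/0.5833 = 8.572 cmH2O·s/L.
C = Vt/(Pplat − PEEP) = 470.0 / (26.5 − 11) = 470.0/15.5 = 30.323 mL/cmH2O.
τ = R × C = 8.572 × 0.03032 L/cmH2O = 0.2599 s.
Fraction remaining = e^(−Te/τ) = e^(−0.23/0.2599) = 0.4127.
Trapped volume = 470.0 × 0.4127 = 193.97 mL.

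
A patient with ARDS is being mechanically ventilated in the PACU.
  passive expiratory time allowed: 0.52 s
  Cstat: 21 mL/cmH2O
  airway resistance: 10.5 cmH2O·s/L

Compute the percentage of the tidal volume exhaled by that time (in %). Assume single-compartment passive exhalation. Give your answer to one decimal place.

90.5

τ = R × C = 10.5 × 21 mL/cmH2O = 10.5 × 0.021 L/cmH2O = 0.2205 s.
Passive exhalation: V(t)/V₀ = e^(−t/τ) = e^(−0.52/0.2205) = 0.09458.
Fraction exhaled = 1 − 0.09458 = 0.9054 → 90.54%.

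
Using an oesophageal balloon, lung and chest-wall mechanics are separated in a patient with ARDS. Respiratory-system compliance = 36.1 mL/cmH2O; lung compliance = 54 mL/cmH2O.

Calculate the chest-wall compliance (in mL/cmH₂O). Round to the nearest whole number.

1/Ccw = 1/Crs − 1/CL.
1/Ccw = 1/36.1 − 1/54 = 0.009182.
Ccw = 108.91 mL/cmH2O.

109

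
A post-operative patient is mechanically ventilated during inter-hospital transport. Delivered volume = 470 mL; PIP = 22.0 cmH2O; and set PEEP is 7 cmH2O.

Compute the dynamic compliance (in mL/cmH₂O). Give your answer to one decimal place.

Dynamic compliance = Vt / (PIP − PEEP) = 470 / (22.0 − 7) = 470 / 15.0 = 31.333 mL/cmH2O.

31.3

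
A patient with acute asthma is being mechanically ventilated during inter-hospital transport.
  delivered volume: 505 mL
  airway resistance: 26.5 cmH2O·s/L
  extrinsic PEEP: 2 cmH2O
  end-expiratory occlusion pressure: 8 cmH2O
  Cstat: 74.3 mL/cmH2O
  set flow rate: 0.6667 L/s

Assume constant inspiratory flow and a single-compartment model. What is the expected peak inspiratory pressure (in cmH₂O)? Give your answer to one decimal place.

Total PEEP = 8 cmH2O (set 2 + intrinsic 6); this is the baseline alveolar pressure.
Equation of motion (constant flow): PIP = Vt/C + R·V̇ + PEEP.
PIP = 505/74.3 + 26.5×0.6667 + 8 = 6.797 + 17.668 + 8 = 32.465 cmH2O.

32.5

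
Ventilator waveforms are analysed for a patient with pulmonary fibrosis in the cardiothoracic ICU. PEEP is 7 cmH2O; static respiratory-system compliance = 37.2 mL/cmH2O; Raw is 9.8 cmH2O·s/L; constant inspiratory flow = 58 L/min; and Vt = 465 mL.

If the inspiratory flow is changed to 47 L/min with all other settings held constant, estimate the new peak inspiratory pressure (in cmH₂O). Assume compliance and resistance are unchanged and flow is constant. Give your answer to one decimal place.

27.2

Flow: 58 L/min ÷ 60 = 0.9667 L/s.
New flow: 47 L/min ÷ 60 = 0.7833 L/s.
PIP = Vt/C + R·V̇ + PEEP (constant-flow equation of motion).
Only the resistive term changes: ΔPIP = R × ΔV̇ = 9.8 × (0.7833 − 0.9667) = 9.8 × -0.1834 = -1.797 cmH2O.
Original PIP = 465/37.2 + 9.8×0.9667 + 7 = 28.974 cmH2O; new PIP = 28.974 + (-1.797) = 27.177 cmH2O.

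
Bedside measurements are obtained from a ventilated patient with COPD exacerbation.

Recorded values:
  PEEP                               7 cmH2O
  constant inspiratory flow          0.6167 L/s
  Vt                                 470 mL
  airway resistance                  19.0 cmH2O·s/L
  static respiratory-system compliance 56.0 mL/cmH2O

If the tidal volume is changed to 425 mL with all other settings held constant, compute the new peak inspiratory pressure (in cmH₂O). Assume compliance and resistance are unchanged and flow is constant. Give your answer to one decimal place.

PIP = Vt/C + R·V̇ + PEEP (constant-flow equation of motion).
Only the elastic term changes: ΔPIP = ΔVt / C = (425 − 470) / 56.0 = -0.8036 cmH2O.
Original PIP = 470/56.0 + 19.0×0.6167 + 7 = 27.11 cmH2O; new PIP = 27.11 + (-0.8036) = 26.306 cmH2O.

26.3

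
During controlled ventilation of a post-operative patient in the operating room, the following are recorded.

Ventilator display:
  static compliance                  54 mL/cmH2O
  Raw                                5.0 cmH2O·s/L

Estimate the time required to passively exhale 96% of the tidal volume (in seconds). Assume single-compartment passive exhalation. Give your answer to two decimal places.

τ = R × C = 5.0 × 54 mL/cmH2O = 5.0 × 0.054 L/cmH2O = 0.27 s.
Exhaled fraction f = 1 − e^(−t/τ) → t = −τ·ln(1 − f) = −0.27·ln(0.04) = 0.8691 s.

0.87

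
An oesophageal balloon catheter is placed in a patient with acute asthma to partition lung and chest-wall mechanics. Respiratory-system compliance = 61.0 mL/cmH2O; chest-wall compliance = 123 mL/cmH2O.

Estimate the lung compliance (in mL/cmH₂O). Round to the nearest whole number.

121

1/CL = 1/Crs − 1/Ccw.
1/CL = 1/61.0 − 1/123 = 0.008263.
CL = 121.02 mL/cmH2O.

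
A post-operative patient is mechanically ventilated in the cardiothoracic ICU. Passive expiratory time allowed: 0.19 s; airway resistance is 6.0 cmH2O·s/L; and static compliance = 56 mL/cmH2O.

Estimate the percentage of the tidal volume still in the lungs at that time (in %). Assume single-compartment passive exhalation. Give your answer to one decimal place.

56.8

τ = R × C = 6.0 × 56 mL/cmH2O = 6.0 × 0.056 L/cmH2O = 0.336 s.
Passive exhalation: V(t)/V₀ = e^(−t/τ) = e^(−0.19/0.336) = 0.5681.
Fraction remaining = 0.5681 → 56.81%.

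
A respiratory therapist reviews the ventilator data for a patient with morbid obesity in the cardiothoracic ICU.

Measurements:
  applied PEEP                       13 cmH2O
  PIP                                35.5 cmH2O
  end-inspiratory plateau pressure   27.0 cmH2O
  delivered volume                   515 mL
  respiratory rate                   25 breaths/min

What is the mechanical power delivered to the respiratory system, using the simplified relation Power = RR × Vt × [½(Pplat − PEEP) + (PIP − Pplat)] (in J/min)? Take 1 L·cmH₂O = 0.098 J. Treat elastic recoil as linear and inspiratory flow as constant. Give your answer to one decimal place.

19.6

Per-breath work = Vt × [½(Pplat−PEEP) + (PIP−Pplat)] = 0.515 × [0.5×14.0 + 8.5] = 0.515 × 15.5 = 7.983 L·cmH2O.
Power = 25 × 7.983 = 199.58 L·cmH2O/min.
× 0.098 J/(L·cmH2O) → 19.559 J/min.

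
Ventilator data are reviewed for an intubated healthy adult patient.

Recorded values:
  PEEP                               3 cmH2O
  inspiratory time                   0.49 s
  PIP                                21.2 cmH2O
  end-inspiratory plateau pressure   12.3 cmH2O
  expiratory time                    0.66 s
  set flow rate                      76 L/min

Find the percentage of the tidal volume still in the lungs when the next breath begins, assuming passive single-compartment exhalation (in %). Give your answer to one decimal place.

Flow: 76 L/min ÷ 60 = 1.2667 L/s.
Vt = flow × Ti = 1.2667 L/s × 0.49 s × 1000 mL/L = 620.68 mL.
R = (PIP − Pplat)/V̇ = (21.2 − 12.3) / 1.2667 = 8.9/1.2667 = 7.026 cmH2O·s/L.
C = Vt/(Pplat − PEEP) = 620.68 / (12.3 − 3) = 620.68/9.3 = 66.74 mL/cmH2O.
τ = R × C = 7.026 × 0.06674 L/cmH2O = 0.4689 s.
Fraction remaining at end-expiration = e^(−Te/τ) = e^(−0.66/0.4689) = 0.2447 → 24.47%.

24.5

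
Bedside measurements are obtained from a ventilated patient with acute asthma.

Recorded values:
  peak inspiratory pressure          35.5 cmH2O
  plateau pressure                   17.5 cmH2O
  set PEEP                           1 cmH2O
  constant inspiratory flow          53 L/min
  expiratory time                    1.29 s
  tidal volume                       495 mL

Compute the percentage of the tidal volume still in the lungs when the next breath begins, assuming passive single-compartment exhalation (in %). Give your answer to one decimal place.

Flow: 53 L/min ÷ 60 = 0.8833 L/s.
R = (PIP − Pplat)/V̇ = (35.5 − 17.5) / 0.8833 = 18.0/0.8833 = 20.378 cmH2O·s/L.
C = Vt/(Pplat − PEEP) = 495.0 / (17.5 − 1) = 495.0/16.5 = 30.0 mL/cmH2O.
τ = R × C = 20.378 × 0.03 L/cmH2O = 0.6113 s.
Fraction remaining at end-expiration = e^(−Te/τ) = e^(−1.29/0.6113) = 0.1212 → 12.12%.

12.1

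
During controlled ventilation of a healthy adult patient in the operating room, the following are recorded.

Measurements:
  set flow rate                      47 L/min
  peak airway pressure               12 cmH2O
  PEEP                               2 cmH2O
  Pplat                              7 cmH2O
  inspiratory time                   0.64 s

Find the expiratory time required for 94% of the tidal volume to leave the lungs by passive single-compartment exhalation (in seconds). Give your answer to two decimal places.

1.80

Flow: 47 L/min ÷ 60 = 0.7833 L/s.
Vt = flow × Ti = 0.7833 L/s × 0.64 s × 1000 mL/L = 501.31 mL.
R = (PIP − Pplat)/V̇ = (12 − 7) / 0.7833 = 5.0/0.7833 = 6.383 cmH2O·s/L.
C = Vt/(Pplat − PEEP) = 501.31 / (7 − 2) = 501.31/5.0 = 100.26 mL/cmH2O.
τ = R × C = 6.383 × 0.1003 L/cmH2O = 0.6402 s.
t = −τ·ln(1 − 0.94) = −0.6402·ln(0.06) = 1.801 s.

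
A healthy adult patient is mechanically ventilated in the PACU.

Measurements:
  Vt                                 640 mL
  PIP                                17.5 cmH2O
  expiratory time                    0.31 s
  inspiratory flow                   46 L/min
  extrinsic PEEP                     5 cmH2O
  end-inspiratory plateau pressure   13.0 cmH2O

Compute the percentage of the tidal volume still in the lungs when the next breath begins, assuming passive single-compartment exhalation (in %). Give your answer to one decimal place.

Flow: 46 L/min ÷ 60 = 0.7667 L/s.
R = (PIP − Pplat)/V̇ = (17.5 − 13.0) / 0.7667 = 4.5/0.7667 = 5.869 cmH2O·s/L.
C = Vt/(Pplat − PEEP) = 640.0 / (13.0 − 5) = 640.0/8.0 = 80.0 mL/cmH2O.
τ = R × C = 5.869 × 0.08 L/cmH2O = 0.4695 s.
Fraction remaining at end-expiration = e^(−Te/τ) = e^(−0.31/0.4695) = 0.5167 → 51.67%.

51.7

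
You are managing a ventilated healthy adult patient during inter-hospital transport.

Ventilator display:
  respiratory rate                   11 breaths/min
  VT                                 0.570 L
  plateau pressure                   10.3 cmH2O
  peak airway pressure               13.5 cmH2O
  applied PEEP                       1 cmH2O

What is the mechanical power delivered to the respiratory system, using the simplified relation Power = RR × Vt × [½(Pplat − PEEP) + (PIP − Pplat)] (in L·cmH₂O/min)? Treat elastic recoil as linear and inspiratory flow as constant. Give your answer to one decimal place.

Per-breath work = Vt × [½(Pplat−PEEP) + (PIP−Pplat)] = 0.570 × [0.5×9.3 + 3.2] = 0.570 × 7.85 = 4.475 L·cmH2O.
Power = 11 × 4.475 = 49.225 L·cmH2O/min.

49.2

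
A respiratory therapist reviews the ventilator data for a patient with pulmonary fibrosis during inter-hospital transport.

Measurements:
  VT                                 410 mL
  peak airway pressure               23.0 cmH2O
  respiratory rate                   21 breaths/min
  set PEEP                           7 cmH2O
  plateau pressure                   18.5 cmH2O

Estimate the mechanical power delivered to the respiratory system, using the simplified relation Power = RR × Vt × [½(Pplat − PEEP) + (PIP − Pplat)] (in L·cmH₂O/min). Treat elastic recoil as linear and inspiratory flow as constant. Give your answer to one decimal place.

88.3

Per-breath work = Vt × [½(Pplat−PEEP) + (PIP−Pplat)] = 0.410 × [0.5×11.5 + 4.5] = 0.410 × 10.25 = 4.203 L·cmH2O.
Power = 21 × 4.203 = 88.263 L·cmH2O/min.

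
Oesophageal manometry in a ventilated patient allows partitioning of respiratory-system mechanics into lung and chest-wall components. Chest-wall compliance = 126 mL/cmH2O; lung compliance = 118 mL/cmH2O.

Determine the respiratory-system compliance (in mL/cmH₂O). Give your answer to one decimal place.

Lung and chest wall are elastances in series: 1/Crs = 1/CL + 1/Ccw.
1/Crs = 1/118 + 1/126 = 0.01641.
Crs = 60.938 mL/cmH2O.

60.9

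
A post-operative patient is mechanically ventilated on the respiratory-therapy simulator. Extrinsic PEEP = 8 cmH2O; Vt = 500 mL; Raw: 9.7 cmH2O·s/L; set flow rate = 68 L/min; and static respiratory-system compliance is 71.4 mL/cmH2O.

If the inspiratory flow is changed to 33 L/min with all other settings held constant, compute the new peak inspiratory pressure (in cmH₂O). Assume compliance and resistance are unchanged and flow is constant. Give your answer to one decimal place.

20.3

Flow: 68 L/min ÷ 60 = 1.1333 L/s.
New flow: 33 L/min ÷ 60 = 0.55 L/s.
PIP = Vt/C + R·V̇ + PEEP (constant-flow equation of motion).
Only the resistive term changes: ΔPIP = R × ΔV̇ = 9.7 × (0.55 − 1.1333) = 9.7 × -0.5833 = -5.658 cmH2O.
Original PIP = 500/71.4 + 9.7×1.1333 + 8 = 25.996 cmH2O; new PIP = 25.996 + (-5.658) = 20.338 cmH2O.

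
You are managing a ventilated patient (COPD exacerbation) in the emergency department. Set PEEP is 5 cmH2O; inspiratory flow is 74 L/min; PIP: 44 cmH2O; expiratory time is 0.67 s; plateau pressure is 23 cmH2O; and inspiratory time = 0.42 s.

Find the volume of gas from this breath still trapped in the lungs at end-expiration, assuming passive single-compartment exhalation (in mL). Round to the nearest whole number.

Flow: 74 L/min ÷ 60 = 1.2333 L/s.
Vt = flow × Ti = 1.2333 L/s × 0.42 s × 1000 mL/L = 517.99 mL.
R = (PIP − Pplat)/V̇ = (44 − 23) / 1.2333 = 21.0/1.2333 = 17.027 cmH2O·s/L.
C = Vt/(Pplat − PEEP) = 517.99 / (23 − 5) = 517.99/18.0 = 28.777 mL/cmH2O.
τ = R × C = 17.027 × 0.02878 L/cmH2O = 0.49 s.
Fraction remaining = e^(−Te/τ) = e^(−0.67/0.49) = 0.2548.
Trapped volume = 517.99 × 0.2548 = 131.98 mL.

132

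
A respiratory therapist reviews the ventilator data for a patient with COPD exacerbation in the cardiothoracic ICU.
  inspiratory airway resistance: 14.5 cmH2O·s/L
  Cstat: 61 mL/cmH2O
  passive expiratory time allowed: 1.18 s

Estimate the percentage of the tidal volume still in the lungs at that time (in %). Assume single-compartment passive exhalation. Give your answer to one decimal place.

26.3

τ = R × C = 14.5 × 61 mL/cmH2O = 14.5 × 0.061 L/cmH2O = 0.8845 s.
Passive exhalation: V(t)/V₀ = e^(−t/τ) = e^(−1.18/0.8845) = 0.2634.
Fraction remaining = 0.2634 → 26.34%.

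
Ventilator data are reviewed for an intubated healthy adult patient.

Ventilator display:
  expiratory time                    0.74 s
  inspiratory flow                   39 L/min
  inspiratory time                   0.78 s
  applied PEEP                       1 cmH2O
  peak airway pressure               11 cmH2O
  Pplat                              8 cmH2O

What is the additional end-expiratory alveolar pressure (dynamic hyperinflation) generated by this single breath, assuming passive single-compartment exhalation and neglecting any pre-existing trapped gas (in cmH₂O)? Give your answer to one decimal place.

Flow: 39 L/min ÷ 60 = 0.65 L/s.
Vt = flow × Ti = 0.65 L/s × 0.78 s × 1000 mL/L = 507.0 mL.
R = (PIP − Pplat)/V̇ = (11 − 8) / 0.65 = 3.0/0.65 = 4.615 cmH2O·s/L.
C = Vt/(Pplat − PEEP) = 507.0 / (8 − 1) = 507.0/7.0 = 72.429 mL/cmH2O.
τ = R × C = 4.615 × 0.07243 L/cmH2O = 0.3343 s.
Fraction remaining = e^(−Te/τ) = e^(−0.74/0.3343) = 0.1093; trapped volume = 507.0 × 0.1093 = 55.415 mL.
Additional alveolar pressure from trapping ≈ V_trapped / C = 55.415 / 72.429 = 0.7651 cmH2O.

0.8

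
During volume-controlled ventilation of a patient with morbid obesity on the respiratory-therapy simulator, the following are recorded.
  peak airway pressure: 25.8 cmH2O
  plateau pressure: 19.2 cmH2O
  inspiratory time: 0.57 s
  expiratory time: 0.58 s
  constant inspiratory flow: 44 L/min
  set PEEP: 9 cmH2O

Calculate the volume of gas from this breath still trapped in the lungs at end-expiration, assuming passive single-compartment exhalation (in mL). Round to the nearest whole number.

Flow: 44 L/min ÷ 60 = 0.7333 L/s.
Vt = flow × Ti = 0.7333 L/s × 0.57 s × 1000 mL/L = 417.98 mL.
R = (PIP − Pplat)/V̇ = (25.8 − 19.2) / 0.7333 = 6.6/0.7333 = 9.0 cmH2O·s/L.
C = Vt/(Pplat − PEEP) = 417.98 / (19.2 − 9) = 417.98/10.2 = 40.978 mL/cmH2O.
τ = R × C = 9.0 × 0.04098 L/cmH2O = 0.3688 s.
Fraction remaining = e^(−Te/τ) = e^(−0.58/0.3688) = 0.2075.
Trapped volume = 417.98 × 0.2075 = 86.731 mL.

87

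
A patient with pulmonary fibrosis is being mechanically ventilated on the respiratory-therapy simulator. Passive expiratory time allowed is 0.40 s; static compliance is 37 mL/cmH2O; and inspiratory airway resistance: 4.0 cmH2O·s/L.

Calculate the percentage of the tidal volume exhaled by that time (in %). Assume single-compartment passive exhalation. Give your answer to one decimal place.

93.3

τ = R × C = 4.0 × 37 mL/cmH2O = 4.0 × 0.037 L/cmH2O = 0.148 s.
Passive exhalation: V(t)/V₀ = e^(−t/τ) = e^(−0.40/0.148) = 0.06702.
Fraction exhaled = 1 − 0.06702 = 0.933 → 93.3%.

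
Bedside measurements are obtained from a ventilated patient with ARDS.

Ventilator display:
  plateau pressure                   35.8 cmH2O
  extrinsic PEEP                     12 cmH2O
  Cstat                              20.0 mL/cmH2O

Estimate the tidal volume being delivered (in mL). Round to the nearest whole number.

Vt = Cstat × (Pplat − PEEP) = 20.0 × (35.8 − 12) = 20.0 × 23.8 = 476.0 mL.

476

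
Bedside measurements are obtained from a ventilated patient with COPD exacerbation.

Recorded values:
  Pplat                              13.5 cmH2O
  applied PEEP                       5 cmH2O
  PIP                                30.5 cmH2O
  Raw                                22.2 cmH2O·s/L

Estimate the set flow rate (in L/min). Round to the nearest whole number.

flow = (PIP − Pplat) / Raw = (30.5 − 13.5) / 22.2 = 0.7658 L/s × 60 = 45.948 L/min.

46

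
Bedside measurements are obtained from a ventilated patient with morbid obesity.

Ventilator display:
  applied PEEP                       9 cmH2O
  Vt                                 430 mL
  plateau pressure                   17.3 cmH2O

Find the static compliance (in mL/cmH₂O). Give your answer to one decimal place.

51.8

Cstat = Vt / (Pplat − PEEP) = 430 / (17.3 − 9) = 430 / 8.3 = 51.807 mL/cmH2O.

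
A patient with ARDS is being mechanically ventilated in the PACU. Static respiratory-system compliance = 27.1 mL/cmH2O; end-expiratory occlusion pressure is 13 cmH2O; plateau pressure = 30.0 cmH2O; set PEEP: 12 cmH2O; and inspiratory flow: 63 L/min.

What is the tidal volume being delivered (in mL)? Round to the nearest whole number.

461

End-expiratory occlusion gives total PEEP = 13 cmH2O (intrinsic PEEP = 13 − 12 = 1). Use total PEEP for the elastic gradient.
Vt = Cstat × (Pplat − PEEPtotal) = 27.1 × (30.0 − 13) = 27.1 × 17.0 = 460.7 mL.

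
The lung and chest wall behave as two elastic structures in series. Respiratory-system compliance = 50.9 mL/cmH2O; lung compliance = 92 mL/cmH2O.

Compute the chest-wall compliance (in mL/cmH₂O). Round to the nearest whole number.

1/Ccw = 1/Crs − 1/CL.
1/Ccw = 1/50.9 − 1/92 = 0.008777.
Ccw = 113.93 mL/cmH2O.

114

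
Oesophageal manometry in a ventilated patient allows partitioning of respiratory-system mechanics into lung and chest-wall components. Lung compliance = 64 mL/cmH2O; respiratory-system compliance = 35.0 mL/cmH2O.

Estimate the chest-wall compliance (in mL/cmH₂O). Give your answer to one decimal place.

1/Ccw = 1/Crs − 1/CL.
1/Ccw = 1/35.0 − 1/64 = 0.01295.
Ccw = 77.22 mL/cmH2O.

77.2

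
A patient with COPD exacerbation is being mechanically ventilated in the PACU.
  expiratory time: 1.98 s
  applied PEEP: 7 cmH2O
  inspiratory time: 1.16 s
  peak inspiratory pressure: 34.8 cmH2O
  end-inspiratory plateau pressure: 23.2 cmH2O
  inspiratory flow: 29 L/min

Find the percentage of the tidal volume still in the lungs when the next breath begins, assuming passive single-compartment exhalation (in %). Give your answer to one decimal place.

9.2

Flow: 29 L/min ÷ 60 = 0.4833 L/s.
Vt = flow × Ti = 0.4833 L/s × 1.16 s × 1000 mL/L = 560.63 mL.
R = (PIP − Pplat)/V̇ = (34.8 − 23.2) / 0.4833 = 11.6/0.4833 = 24.002 cmH2O·s/L.
C = Vt/(Pplat − PEEP) = 560.63 / (23.2 − 7) = 560.63/16.2 = 34.607 mL/cmH2O.
τ = R × C = 24.002 × 0.03461 L/cmH2O = 0.8307 s.
Fraction remaining at end-expiration = e^(−Te/τ) = e^(−1.98/0.8307) = 0.09222 → 9.222%.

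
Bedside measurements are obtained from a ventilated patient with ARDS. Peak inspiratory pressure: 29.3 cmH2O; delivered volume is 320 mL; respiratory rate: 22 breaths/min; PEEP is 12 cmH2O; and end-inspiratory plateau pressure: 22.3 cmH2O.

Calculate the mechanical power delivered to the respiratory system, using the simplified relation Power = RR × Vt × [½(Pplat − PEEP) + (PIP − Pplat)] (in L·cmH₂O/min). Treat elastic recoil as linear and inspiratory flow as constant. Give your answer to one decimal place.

Per-breath work = Vt × [½(Pplat−PEEP) + (PIP−Pplat)] = 0.320 × [0.5×10.3 + 7.0] = 0.320 × 12.15 = 3.888 L·cmH2O.
Power = 22 × 3.888 = 85.536 L·cmH2O/min.

85.5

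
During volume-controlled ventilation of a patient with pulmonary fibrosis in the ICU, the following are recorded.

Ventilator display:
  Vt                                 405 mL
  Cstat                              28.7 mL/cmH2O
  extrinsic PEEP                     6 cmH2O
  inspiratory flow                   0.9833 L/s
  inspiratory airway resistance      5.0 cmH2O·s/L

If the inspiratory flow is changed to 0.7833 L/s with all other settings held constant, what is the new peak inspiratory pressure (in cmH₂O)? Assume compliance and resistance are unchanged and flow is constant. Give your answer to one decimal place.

PIP = Vt/C + R·V̇ + PEEP (constant-flow equation of motion).
Only the resistive term changes: ΔPIP = R × ΔV̇ = 5.0 × (0.7833 − 0.9833) = 5.0 × -0.2 = -1.0 cmH2O.
Original PIP = 405/28.7 + 5.0×0.9833 + 6 = 25.028 cmH2O; new PIP = 25.028 + (-1.0) = 24.028 cmH2O.

24.0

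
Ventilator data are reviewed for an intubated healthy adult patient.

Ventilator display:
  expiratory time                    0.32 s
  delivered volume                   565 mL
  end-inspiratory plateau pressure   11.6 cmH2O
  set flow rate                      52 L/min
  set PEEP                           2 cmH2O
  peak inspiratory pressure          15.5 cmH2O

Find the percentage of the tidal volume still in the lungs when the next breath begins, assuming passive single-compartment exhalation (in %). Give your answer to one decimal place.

Flow: 52 L/min ÷ 60 = 0.8667 L/s.
R = (PIP − Pplat)/V̇ = (15.5 − 11.6) / 0.8667 = 3.9/0.8667 = 4.5 cmH2O·s/L.
C = Vt/(Pplat − PEEP) = 565.0 / (11.6 − 2) = 565.0/9.6 = 58.854 mL/cmH2O.
τ = R × C = 4.5 × 0.05885 L/cmH2O = 0.2648 s.
Fraction remaining at end-expiration = e^(−Te/τ) = e^(−0.32/0.2648) = 0.2987 → 29.87%.

29.9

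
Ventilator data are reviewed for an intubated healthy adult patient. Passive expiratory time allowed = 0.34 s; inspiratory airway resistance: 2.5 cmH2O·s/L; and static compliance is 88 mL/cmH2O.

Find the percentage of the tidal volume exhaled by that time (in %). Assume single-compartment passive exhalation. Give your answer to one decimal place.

τ = R × C = 2.5 × 88 mL/cmH2O = 2.5 × 0.088 L/cmH2O = 0.22 s.
Passive exhalation: V(t)/V₀ = e^(−t/τ) = e^(−0.34/0.22) = 0.2132.
Fraction exhaled = 1 − 0.2132 = 0.7868 → 78.68%.

78.7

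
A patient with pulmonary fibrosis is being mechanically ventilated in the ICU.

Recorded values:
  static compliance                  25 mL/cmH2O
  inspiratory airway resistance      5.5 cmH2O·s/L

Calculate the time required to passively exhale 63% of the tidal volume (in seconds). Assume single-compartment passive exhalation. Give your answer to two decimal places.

τ = R × C = 5.5 × 25 mL/cmH2O = 5.5 × 0.025 L/cmH2O = 0.1375 s.
Exhaled fraction f = 1 − e^(−t/τ) → t = −τ·ln(1 − f) = −0.1375·ln(0.37) = 0.1367 s.

0.14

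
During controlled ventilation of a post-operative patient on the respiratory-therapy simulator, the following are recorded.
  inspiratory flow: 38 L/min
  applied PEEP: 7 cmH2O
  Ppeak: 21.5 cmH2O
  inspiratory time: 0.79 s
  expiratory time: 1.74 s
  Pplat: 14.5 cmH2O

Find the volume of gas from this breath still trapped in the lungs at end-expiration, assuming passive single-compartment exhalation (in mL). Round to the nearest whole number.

Flow: 38 L/min ÷ 60 = 0.6333 L/s.
Vt = flow × Ti = 0.6333 L/s × 0.79 s × 1000 mL/L = 500.31 mL.
R = (PIP − Pplat)/V̇ = (21.5 − 14.5) / 0.6333 = 7.0/0.6333 = 11.053 cmH2O·s/L.
C = Vt/(Pplat − PEEP) = 500.31 / (14.5 − 7) = 500.31/7.5 = 66.708 mL/cmH2O.
τ = R × C = 11.053 × 0.06671 L/cmH2O = 0.7373 s.
Fraction remaining = e^(−Te/τ) = e^(−1.74/0.7373) = 0.09442.
Trapped volume = 500.31 × 0.09442 = 47.239 mL.

47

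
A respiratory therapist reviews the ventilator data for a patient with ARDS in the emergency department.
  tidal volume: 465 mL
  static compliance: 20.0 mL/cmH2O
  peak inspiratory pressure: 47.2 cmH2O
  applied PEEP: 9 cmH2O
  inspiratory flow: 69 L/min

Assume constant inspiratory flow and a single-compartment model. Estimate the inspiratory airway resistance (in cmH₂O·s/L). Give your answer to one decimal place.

13.0

Flow: 69 L/min ÷ 60 = 1.15 L/s.
Equation of motion (constant flow): PIP = Vt/C + R·V̇ + PEEP.
R·V̇ = PIP − Vt/C − PEEP = 47.2 − 465/20.0 − 9 = 47.2 − 23.25 − 9 = 14.95 cmH2O.
R = 14.95 / 1.15 = 13.0 cmH2O·s/L.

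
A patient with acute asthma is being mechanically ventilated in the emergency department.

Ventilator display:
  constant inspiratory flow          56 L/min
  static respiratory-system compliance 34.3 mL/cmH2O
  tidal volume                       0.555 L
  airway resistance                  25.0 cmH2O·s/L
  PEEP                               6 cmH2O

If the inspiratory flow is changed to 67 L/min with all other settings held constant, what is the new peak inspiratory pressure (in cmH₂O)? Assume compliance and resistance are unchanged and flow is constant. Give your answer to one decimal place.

Flow: 56 L/min ÷ 60 = 0.9333 L/s.
New flow: 67 L/min ÷ 60 = 1.1167 L/s.
PIP = Vt/C + R·V̇ + PEEP (constant-flow equation of motion).
Only the resistive term changes: ΔPIP = R × ΔV̇ = 25.0 × (1.1167 − 0.9333) = 25.0 × 0.1834 = 4.585 cmH2O.
Original PIP = 555/34.3 + 25.0×0.9333 + 6 = 45.513 cmH2O; new PIP = 45.513 + (4.585) = 50.098 cmH2O.

50.1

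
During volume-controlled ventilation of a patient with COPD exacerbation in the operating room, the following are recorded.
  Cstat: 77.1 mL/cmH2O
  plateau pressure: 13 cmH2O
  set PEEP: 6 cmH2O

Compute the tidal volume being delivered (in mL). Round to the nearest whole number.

540

Vt = Cstat × (Pplat − PEEP) = 77.1 × (13 − 6) = 77.1 × 7.0 = 539.7 mL.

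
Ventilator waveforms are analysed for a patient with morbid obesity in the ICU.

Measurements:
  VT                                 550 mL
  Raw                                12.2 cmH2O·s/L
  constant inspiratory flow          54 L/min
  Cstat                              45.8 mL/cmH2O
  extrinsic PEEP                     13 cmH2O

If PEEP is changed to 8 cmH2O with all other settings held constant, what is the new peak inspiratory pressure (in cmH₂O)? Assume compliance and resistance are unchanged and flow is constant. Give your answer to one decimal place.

31.0

Flow: 54 L/min ÷ 60 = 0.9 L/s.
PIP = Vt/C + R·V̇ + PEEP (constant-flow equation of motion).
Only the baseline term changes: ΔPIP = ΔPEEP = 8 − 13 = -5.0 cmH2O.
Original PIP = 550/45.8 + 12.2×0.9 + 13 = 35.989 cmH2O; new PIP = 35.989 + (-5.0) = 30.989 cmH2O.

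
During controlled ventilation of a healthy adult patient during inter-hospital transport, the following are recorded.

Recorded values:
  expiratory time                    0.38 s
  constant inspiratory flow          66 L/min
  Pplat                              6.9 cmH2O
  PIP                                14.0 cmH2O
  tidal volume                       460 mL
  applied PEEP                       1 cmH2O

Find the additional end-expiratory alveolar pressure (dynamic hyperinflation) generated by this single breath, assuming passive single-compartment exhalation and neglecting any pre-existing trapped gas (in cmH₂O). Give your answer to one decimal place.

Flow: 66 L/min ÷ 60 = 1.1 L/s.
R = (PIP − Pplat)/V̇ = (14.0 − 6.9) / 1.1 = 7.1/1.1 = 6.455 cmH2O·s/L.
C = Vt/(Pplat − PEEP) = 460.0 / (6.9 − 1) = 460.0/5.9 = 77.966 mL/cmH2O.
τ = R × C = 6.455 × 0.07797 L/cmH2O = 0.5033 s.
Fraction remaining = e^(−Te/τ) = e^(−0.38/0.5033) = 0.47; trapped volume = 460.0 × 0.47 = 216.2 mL.
Additional alveolar pressure from trapping ≈ V_trapped / C = 216.2 / 77.966 = 2.773 cmH2O.

2.8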